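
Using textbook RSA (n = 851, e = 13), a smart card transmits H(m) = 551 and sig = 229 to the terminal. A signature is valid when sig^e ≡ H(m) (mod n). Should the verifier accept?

sig^2 ≡ 229^2 = 52441 ≡ 530
sig^4 ≡ 530^2 = 280900 ≡ 70
sig^8 ≡ 70^2 = 4900 ≡ 645
13 = 8 + 4 + 1, so sig^13 ≡ 645·70·229 ≡ 551 (mod 851)
Since 551 equals the digest 551, verification succeeds.

accept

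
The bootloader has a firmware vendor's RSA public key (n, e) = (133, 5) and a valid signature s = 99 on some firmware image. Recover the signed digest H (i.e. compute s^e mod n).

36

s^2 ≡ 99^2 = 9801 ≡ 92
s^4 ≡ 92^2 = 8464 ≡ 85
5 = 4 + 1, so s^5 ≡ 85·99 ≡ 36 (mod 133)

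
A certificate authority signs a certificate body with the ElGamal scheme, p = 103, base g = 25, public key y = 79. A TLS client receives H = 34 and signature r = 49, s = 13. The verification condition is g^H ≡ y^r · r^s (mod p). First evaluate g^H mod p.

46

Squares mod 103: 25^1≡25, 25^2≡7, 25^4≡49, 25^8≡32, 25^16≡97, 25^32≡36
34 = 32 + 2, so 25^34 ≡ 36·7 ≡ 46 (mod 103)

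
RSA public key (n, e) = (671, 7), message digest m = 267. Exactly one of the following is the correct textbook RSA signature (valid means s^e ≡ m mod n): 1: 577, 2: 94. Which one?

1

Candidate 1: Squares mod 671: 577^1≡577, 577^2≡113, 577^4≡20; 7 = 4 + 2 + 1, so 577^7 ≡ 20·113·577 ≡ 267 (mod 671)
  → matches m = 267
Candidate 2: Squares mod 671: 94^1≡94, 94^2≡113, 94^4≡20; 7 = 4 + 2 + 1, so 94^7 ≡ 20·113·94 ≡ 404 (mod 671)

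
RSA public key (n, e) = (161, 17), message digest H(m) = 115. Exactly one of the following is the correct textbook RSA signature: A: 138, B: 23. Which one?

Candidate A: 138^2 = 19044 ≡ 46; 138^4 ≡ 46^2 = 2116 ≡ 23; 138^8 ≡ 23^2 = 529 ≡ 46; 138^16 ≡ 46^2 = 2116 ≡ 23; 17 = 16 + 1, so 138^17 ≡ 23·138 ≡ 115 (mod 161)
  → matches H(m) = 115
Candidate B: 23^2 = 529 ≡ 46; 23^4 ≡ 46^2 = 2116 ≡ 23; 23^8 ≡ 23^2 = 529 ≡ 46; 23^16 ≡ 46^2 = 2116 ≡ 23; 17 = 16 + 1, so 23^17 ≡ 23·23 ≡ 46 (mod 161)

A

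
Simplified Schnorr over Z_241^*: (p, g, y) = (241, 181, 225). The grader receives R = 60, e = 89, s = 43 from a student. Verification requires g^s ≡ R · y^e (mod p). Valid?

no

g^s mod p:
181^2 = 32761 ≡ 226
181^4 ≡ 226^2 = 51076 ≡ 225
181^8 ≡ 225^2 = 50625 ≡ 15
181^16 ≡ 15^2 = 225
181^32 ≡ 225^2 = 50625 ≡ 15
43 = 32 + 8 + 2 + 1, so 181^43 ≡ 15·15·226·181 ≡ 60 (mod 241)
R · y^e mod p:
225^2 = 50625 ≡ 15
225^4 ≡ 15^2 = 225
225^8 ≡ 225^2 = 50625 ≡ 15
225^16 ≡ 15^2 = 225
225^32 ≡ 225^2 = 50625 ≡ 15
225^64 ≡ 15^2 = 225
89 = 64 + 16 + 8 + 1, so 225^89 ≡ 225·225·15·225 ≡ 15 (mod 241)
60·15 = 900 ≡ 177 (mod 241)
60 ≠ 177; the check fails.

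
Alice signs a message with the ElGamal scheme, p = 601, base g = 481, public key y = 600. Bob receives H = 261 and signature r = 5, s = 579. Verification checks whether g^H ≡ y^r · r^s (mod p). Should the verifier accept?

Left side g^H mod p:
Squares mod 601: 481^1≡481, 481^2≡577, 481^4≡576, 481^8≡24, 481^16≡576, 481^32≡24, 481^64≡576, 481^128≡24, 481^256≡576
261 = 256 + 4 + 1, so 481^261 ≡ 576·576·481 ≡ 125 (mod 601)
Right side y^r · r^s mod p:
Squares mod 601: 600^1≡600, 600^2≡1, 600^4≡1
5 = 4 + 1, so 600^5 ≡ 1·600 ≡ 600 (mod 601)
Squares mod 601: 5^1≡5, 5^2≡25, 5^4≡24, 5^8≡576, 5^16≡24, 5^32≡576, 5^64≡24, 5^128≡576, 5^256≡24, 5^512≡576
579 = 512 + 64 + 2 + 1, so 5^579 ≡ 576·24·25·5 ≡ 125 (mod 601)
600·125 = 75000 ≡ 476 (mod 601)
125 ≠ 476, so verification fails.

reject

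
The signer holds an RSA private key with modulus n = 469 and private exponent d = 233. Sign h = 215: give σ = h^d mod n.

129

h^2 ≡ 215^2 = 46225 ≡ 263
h^4 ≡ 263^2 = 69169 ≡ 226
h^8 ≡ 226^2 = 51076 ≡ 424
h^16 ≡ 424^2 = 179776 ≡ 149
h^32 ≡ 149^2 = 22201 ≡ 158
h^64 ≡ 158^2 = 24964 ≡ 107
h^128 ≡ 107^2 = 11449 ≡ 193
233 = 128 + 64 + 32 + 8 + 1, so h^233 ≡ 193·107·158·424·215 ≡ 129 (mod 469)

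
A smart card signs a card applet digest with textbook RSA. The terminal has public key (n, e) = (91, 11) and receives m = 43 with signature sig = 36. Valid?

yes

sig^2 ≡ 36^2 = 1296 ≡ 22
sig^4 ≡ 22^2 = 484 ≡ 29
sig^8 ≡ 29^2 = 841 ≡ 22
11 = 8 + 2 + 1, so sig^11 ≡ 22·22·36 ≡ 43 (mod 91)
sig^11 mod 91 = 43 matches m.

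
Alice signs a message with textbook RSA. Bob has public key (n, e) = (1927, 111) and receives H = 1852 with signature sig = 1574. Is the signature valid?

Squares mod 1927: sig^1≡1574, sig^2≡1281, sig^4≡1084, sig^8≡1513, sig^16≡1820, sig^32≡1814, sig^64≡1207
111 = 64 + 32 + 8 + 4 + 2 + 1, so sig^111 ≡ 1207·1814·1513·1084·1281·1574 ≡ 877 (mod 1927)
877 ≠ 1852, so verification fails.

invalid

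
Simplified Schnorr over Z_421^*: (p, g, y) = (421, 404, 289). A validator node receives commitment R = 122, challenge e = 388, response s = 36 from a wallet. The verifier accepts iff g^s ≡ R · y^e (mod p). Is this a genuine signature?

genuine

g^s mod p:
404^36 mod 421 = 357
R · y^e mod p:
289^388 mod 421 = 103
122·103 = 12566 ≡ 357 (mod 421)
357 ≡ 357 (mod 421); signature holds.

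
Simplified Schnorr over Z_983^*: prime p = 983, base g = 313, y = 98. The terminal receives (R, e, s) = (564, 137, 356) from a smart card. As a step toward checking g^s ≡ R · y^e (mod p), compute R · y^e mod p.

Squares mod 983: 98^1≡98, 98^2≡757, 98^4≡943, 98^8≡617, 98^16≡268, 98^32≡65, 98^64≡293, 98^128≡328
137 = 128 + 8 + 1, so 98^137 ≡ 328·617·98 ≡ 823 (mod 983)
R · y^e ≡ 564·823 = 464172 ≡ 196 (mod 983)

196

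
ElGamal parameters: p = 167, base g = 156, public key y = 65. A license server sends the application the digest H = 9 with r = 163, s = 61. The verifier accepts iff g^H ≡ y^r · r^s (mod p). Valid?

yes

Left side g^H mod p:
156^2 = 24336 ≡ 121
156^4 ≡ 121^2 = 14641 ≡ 112
156^8 ≡ 112^2 = 12544 ≡ 19
9 = 8 + 1, so 156^9 ≡ 19·156 ≡ 125 (mod 167)
Right side y^r · r^s mod p:
65^2 = 4225 ≡ 50
65^4 ≡ 50^2 = 2500 ≡ 162
65^8 ≡ 162^2 = 26244 ≡ 25
65^16 ≡ 25^2 = 625 ≡ 124
65^32 ≡ 124^2 = 15376 ≡ 12
65^64 ≡ 12^2 = 144
65^128 ≡ 144^2 = 20736 ≡ 28
163 = 128 + 32 + 2 + 1, so 65^163 ≡ 28·12·50·65 ≡ 154 (mod 167)
163^2 = 26569 ≡ 16
163^4 ≡ 16^2 = 256 ≡ 89
163^8 ≡ 89^2 = 7921 ≡ 72
163^16 ≡ 72^2 = 5184 ≡ 7
163^32 ≡ 7^2 = 49
61 = 32 + 16 + 8 + 4 + 1, so 163^61 ≡ 49·7·72·89·163 ≡ 106 (mod 167)
154·106 = 16324 ≡ 125 (mod 167)
125 ≡ 125 (mod 167), so the signature is genuine.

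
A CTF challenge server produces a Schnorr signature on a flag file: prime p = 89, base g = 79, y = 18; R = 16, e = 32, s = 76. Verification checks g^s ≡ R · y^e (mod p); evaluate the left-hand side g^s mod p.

39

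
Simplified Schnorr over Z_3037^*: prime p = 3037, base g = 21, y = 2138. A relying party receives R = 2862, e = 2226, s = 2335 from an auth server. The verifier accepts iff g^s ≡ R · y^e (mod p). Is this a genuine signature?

g^s mod p:
21^2 = 441
21^4 ≡ 441^2 = 194481 ≡ 113
21^8 ≡ 113^2 = 12769 ≡ 621
21^16 ≡ 621^2 = 385641 ≡ 2979
21^32 ≡ 2979^2 = 8874441 ≡ 327
21^64 ≡ 327^2 = 106929 ≡ 634
21^128 ≡ 634^2 = 401956 ≡ 1072
21^256 ≡ 1072^2 = 1149184 ≡ 1198
21^512 ≡ 1198^2 = 1435204 ≡ 1740
21^1024 ≡ 1740^2 = 3027600 ≡ 2748
21^2048 ≡ 2748^2 = 7551504 ≡ 1522
2335 = 2048 + 256 + 16 + 8 + 4 + 2 + 1, so 21^2335 ≡ 1522·1198·2979·621·113·441·21 ≡ 1514 (mod 3037)
R · y^e mod p:
2138^2 = 4571044 ≡ 359
2138^4 ≡ 359^2 = 128881 ≡ 1327
2138^8 ≡ 1327^2 = 1760929 ≡ 2506
2138^16 ≡ 2506^2 = 6280036 ≡ 2557
2138^32 ≡ 2557^2 = 6538249 ≡ 2625
2138^64 ≡ 2625^2 = 6890625 ≡ 2709
2138^128 ≡ 2709^2 = 7338681 ≡ 1289
2138^256 ≡ 1289^2 = 1661521 ≡ 282
2138^512 ≡ 282^2 = 79524 ≡ 562
2138^1024 ≡ 562^2 = 315844 ≡ 3033
2138^2048 ≡ 3033^2 = 9199089 ≡ 16
2226 = 2048 + 128 + 32 + 16 + 2, so 2138^2226 ≡ 16·1289·2625·2557·359 ≡ 2401 (mod 3037)
2862·2401 = 6871662 ≡ 1968 (mod 3037)
1514 ≠ 1968; the check fails.

forged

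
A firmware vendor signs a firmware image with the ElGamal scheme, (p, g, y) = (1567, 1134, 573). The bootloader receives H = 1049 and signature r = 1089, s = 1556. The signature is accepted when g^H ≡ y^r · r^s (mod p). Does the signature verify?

Left side g^H mod p:
Squares mod 1567: 1134^1≡1134, 1134^2≡1016, 1134^4≡1170, 1134^8≡909, 1134^16≡472, 1134^32≡270, 1134^64≡818, 1134^128≡15, 1134^256≡225, 1134^512≡481, 1134^1024≡1012
1049 = 1024 + 16 + 8 + 1, so 1134^1049 ≡ 1012·472·909·1134 ≡ 664 (mod 1567)
Right side y^r · r^s mod p:
Squares mod 1567: 573^1≡573, 573^2≡826, 573^4≡631, 573^8≡143, 573^16≡78, 573^32≡1383, 573^64≡949, 573^128≡1143, 573^256≡1138, 573^512≡702, 573^1024≡766
1089 = 1024 + 64 + 1, so 573^1089 ≡ 766·949·573 ≡ 1077 (mod 1567)
Squares mod 1567: 1089^1≡1089, 1089^2≡1269, 1089^4≡1052, 1089^8≡402, 1089^16≡203, 1089^32≡467, 1089^64≡276, 1089^128≡960, 1089^256≡204, 1089^512≡874, 1089^1024≡747
1556 = 1024 + 512 + 16 + 4, so 1089^1556 ≡ 747·874·203·1052 ≡ 69 (mod 1567)
1077·69 = 74313 ≡ 664 (mod 1567)
664 ≡ 664 (mod 1567), so the signature is genuine.

verifies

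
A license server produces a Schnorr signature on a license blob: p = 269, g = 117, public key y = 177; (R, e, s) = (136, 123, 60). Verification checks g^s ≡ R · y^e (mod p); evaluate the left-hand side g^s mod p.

180

Squares mod 269: 117^1≡117, 117^2≡239, 117^4≡93, 117^8≡41, 117^16≡67, 117^32≡185
60 = 32 + 16 + 8 + 4, so 117^60 ≡ 185·67·41·93 ≡ 180 (mod 269)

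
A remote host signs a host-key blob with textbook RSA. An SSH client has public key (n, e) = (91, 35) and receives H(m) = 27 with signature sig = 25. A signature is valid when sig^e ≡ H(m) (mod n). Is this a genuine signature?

Squares mod 91: sig^1≡25, sig^2≡79, sig^4≡53, sig^8≡79, sig^16≡53, sig^32≡79
35 = 32 + 2 + 1, so sig^35 ≡ 79·79·25 ≡ 51 (mod 91)
51 ≠ 27, so verification fails.

forged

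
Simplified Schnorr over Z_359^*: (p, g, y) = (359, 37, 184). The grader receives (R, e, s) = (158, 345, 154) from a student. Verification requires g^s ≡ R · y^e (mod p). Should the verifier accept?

g^s mod p:
37^2 = 1369 ≡ 292
37^4 ≡ 292^2 = 85264 ≡ 181
37^8 ≡ 181^2 = 32761 ≡ 92
37^16 ≡ 92^2 = 8464 ≡ 207
37^32 ≡ 207^2 = 42849 ≡ 128
37^64 ≡ 128^2 = 16384 ≡ 229
37^128 ≡ 229^2 = 52441 ≡ 27
154 = 128 + 16 + 8 + 2, so 37^154 ≡ 27·207·92·292 ≡ 121 (mod 359)
R · y^e mod p:
184^2 = 33856 ≡ 110
184^4 ≡ 110^2 = 12100 ≡ 253
184^8 ≡ 253^2 = 64009 ≡ 107
184^16 ≡ 107^2 = 11449 ≡ 320
184^32 ≡ 320^2 = 102400 ≡ 85
184^64 ≡ 85^2 = 7225 ≡ 45
184^128 ≡ 45^2 = 2025 ≡ 230
184^256 ≡ 230^2 = 52900 ≡ 127
345 = 256 + 64 + 16 + 8 + 1, so 184^345 ≡ 127·45·320·107·184 ≡ 153 (mod 359)
158·153 = 24174 ≡ 121 (mod 359)
121 ≡ 121 (mod 359); signature holds.

accept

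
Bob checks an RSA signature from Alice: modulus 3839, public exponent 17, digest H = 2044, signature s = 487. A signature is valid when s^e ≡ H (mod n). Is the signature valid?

Squares mod 3839: s^1≡487, s^2≡2990, s^4≡2908, s^8≡2986, s^16≡2038
17 = 16 + 1, so s^17 ≡ 2038·487 ≡ 2044 (mod 3839)
2044 = H, so the signature checks out.

valid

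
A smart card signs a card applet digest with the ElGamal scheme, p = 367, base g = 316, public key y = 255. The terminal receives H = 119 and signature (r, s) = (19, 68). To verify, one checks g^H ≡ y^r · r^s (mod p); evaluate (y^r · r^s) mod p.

255^2 = 65025 ≡ 66
255^4 ≡ 66^2 = 4356 ≡ 319
255^8 ≡ 319^2 = 101761 ≡ 102
255^16 ≡ 102^2 = 10404 ≡ 128
19 = 16 + 2 + 1, so 255^19 ≡ 128·66·255 ≡ 317 (mod 367)
19^2 = 361
19^4 ≡ 361^2 = 130321 ≡ 36
19^8 ≡ 36^2 = 1296 ≡ 195
19^16 ≡ 195^2 = 38025 ≡ 224
19^32 ≡ 224^2 = 50176 ≡ 264
19^64 ≡ 264^2 = 69696 ≡ 333
68 = 64 + 4, so 19^68 ≡ 333·36 ≡ 244 (mod 367)
y^r · r^s ≡ 317·244 = 77348 ≡ 278 (mod 367)

278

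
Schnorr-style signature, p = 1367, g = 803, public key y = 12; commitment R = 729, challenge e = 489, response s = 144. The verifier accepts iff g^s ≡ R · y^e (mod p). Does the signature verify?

verifies

g^s mod p:
Squares mod 1367: 803^1≡803, 803^2≡952, 803^4≡1350, 803^8≡289, 803^16≡134, 803^32≡185, 803^64≡50, 803^128≡1133
144 = 128 + 16, so 803^144 ≡ 1133·134 ≡ 85 (mod 1367)
R · y^e mod p:
Squares mod 1367: 12^1≡12, 12^2≡144, 12^4≡231, 12^8≡48, 12^16≡937, 12^32≡355, 12^64≡261, 12^128≡1138, 12^256≡495
489 = 256 + 128 + 64 + 32 + 8 + 1, so 12^489 ≡ 495·1138·261·355·48·12 ≡ 92 (mod 1367)
729·92 = 67068 ≡ 85 (mod 1367)
85 ≡ 85 (mod 1367); signature holds.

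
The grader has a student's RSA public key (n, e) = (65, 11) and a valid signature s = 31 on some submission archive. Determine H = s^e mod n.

21

s^2 ≡ 31^2 = 961 ≡ 51
s^4 ≡ 51^2 = 2601 ≡ 1
s^8 ≡ 1^2 = 1
11 = 8 + 2 + 1, so s^11 ≡ 1·51·31 ≡ 21 (mod 65)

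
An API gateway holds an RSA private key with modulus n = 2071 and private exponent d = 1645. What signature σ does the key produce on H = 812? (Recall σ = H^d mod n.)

1599

H^2 ≡ 812^2 = 659344 ≡ 766
H^4 ≡ 766^2 = 586756 ≡ 663
H^8 ≡ 663^2 = 439569 ≡ 517
H^16 ≡ 517^2 = 267289 ≡ 130
H^32 ≡ 130^2 = 16900 ≡ 332
H^64 ≡ 332^2 = 110224 ≡ 461
H^128 ≡ 461^2 = 212521 ≡ 1279
H^256 ≡ 1279^2 = 1635841 ≡ 1822
H^512 ≡ 1822^2 = 3319684 ≡ 1942
H^1024 ≡ 1942^2 = 3771364 ≡ 73
1645 = 1024 + 512 + 64 + 32 + 8 + 4 + 1, so H^1645 ≡ 73·1942·461·332·517·663·812 ≡ 1599 (mod 2071)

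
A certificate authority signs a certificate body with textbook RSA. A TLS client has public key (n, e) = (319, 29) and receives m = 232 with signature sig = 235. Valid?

no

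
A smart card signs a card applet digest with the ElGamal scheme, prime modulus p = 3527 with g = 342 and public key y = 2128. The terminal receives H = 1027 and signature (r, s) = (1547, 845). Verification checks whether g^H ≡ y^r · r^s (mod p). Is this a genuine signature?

genuine

Left side g^H mod p:
342^2 = 116964 ≡ 573
342^4 ≡ 573^2 = 328329 ≡ 318
342^8 ≡ 318^2 = 101124 ≡ 2368
342^16 ≡ 2368^2 = 5607424 ≡ 3021
342^32 ≡ 3021^2 = 9126441 ≡ 2092
342^64 ≡ 2092^2 = 4376464 ≡ 2984
342^128 ≡ 2984^2 = 8904256 ≡ 2108
342^256 ≡ 2108^2 = 4443664 ≡ 3171
342^512 ≡ 3171^2 = 10055241 ≡ 3291
342^1024 ≡ 3291^2 = 10830681 ≡ 2791
1027 = 1024 + 2 + 1, so 342^1027 ≡ 2791·573·342 ≡ 2162 (mod 3527)
Right side y^r · r^s mod p:
2128^2 = 4528384 ≡ 3243
2128^4 ≡ 3243^2 = 10517049 ≡ 3062
2128^8 ≡ 3062^2 = 9375844 ≡ 1078
2128^16 ≡ 1078^2 = 1162084 ≡ 1701
2128^32 ≡ 1701^2 = 2893401 ≡ 1261
2128^64 ≡ 1261^2 = 1590121 ≡ 2971
2128^128 ≡ 2971^2 = 8826841 ≡ 2287
2128^256 ≡ 2287^2 = 5230369 ≡ 3355
2128^512 ≡ 3355^2 = 11256025 ≡ 1368
2128^1024 ≡ 1368^2 = 1871424 ≡ 2114
1547 = 1024 + 512 + 8 + 2 + 1, so 2128^1547 ≡ 2114·1368·1078·3243·2128 ≡ 12 (mod 3527)
1547^2 = 2393209 ≡ 1903
1547^4 ≡ 1903^2 = 3621409 ≡ 2707
1547^8 ≡ 2707^2 = 7327849 ≡ 2270
1547^16 ≡ 2270^2 = 5152900 ≡ 3480
1547^32 ≡ 3480^2 = 12110400 ≡ 2209
1547^64 ≡ 2209^2 = 4879681 ≡ 1840
1547^128 ≡ 1840^2 = 3385600 ≡ 3207
1547^256 ≡ 3207^2 = 10284849 ≡ 117
1547^512 ≡ 117^2 = 13689 ≡ 3108
845 = 512 + 256 + 64 + 8 + 4 + 1, so 1547^845 ≡ 3108·117·1840·2270·2707·1547 ≡ 768 (mod 3527)
12·768 = 9216 ≡ 2162 (mod 3527)
2162 ≡ 2162 (mod 3527), so the signature is genuine.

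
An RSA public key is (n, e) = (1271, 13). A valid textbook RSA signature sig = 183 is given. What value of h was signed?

999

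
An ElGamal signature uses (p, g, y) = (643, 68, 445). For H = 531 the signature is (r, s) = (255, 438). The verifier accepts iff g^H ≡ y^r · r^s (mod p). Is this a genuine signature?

forged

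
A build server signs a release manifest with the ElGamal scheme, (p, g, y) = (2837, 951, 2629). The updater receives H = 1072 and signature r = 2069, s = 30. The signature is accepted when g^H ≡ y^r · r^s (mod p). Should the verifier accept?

accept

Left side g^H mod p:
951^1072 mod 2837 = 1242
Right side y^r · r^s mod p:
2629^2069 mod 2837 = 139
2069^30 mod 2837 = 1356
139·1356 = 188484 ≡ 1242 (mod 2837)
1242 ≡ 1242 (mod 2837), so the signature is genuine.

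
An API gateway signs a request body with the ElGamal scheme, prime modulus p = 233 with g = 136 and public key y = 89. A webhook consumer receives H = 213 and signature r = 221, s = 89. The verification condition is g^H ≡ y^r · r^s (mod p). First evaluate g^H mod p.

97

Squares mod 233: 136^1≡136, 136^2≡89, 136^4≡232, 136^8≡1, 136^16≡1, 136^32≡1, 136^64≡1, 136^128≡1
213 = 128 + 64 + 16 + 4 + 1, so 136^213 ≡ 1·1·1·232·136 ≡ 97 (mod 233)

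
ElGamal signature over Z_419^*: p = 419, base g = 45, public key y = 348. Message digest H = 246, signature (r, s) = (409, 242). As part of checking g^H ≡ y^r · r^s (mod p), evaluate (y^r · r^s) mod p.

225

348^2 = 121104 ≡ 13
348^4 ≡ 13^2 = 169
348^8 ≡ 169^2 = 28561 ≡ 69
348^16 ≡ 69^2 = 4761 ≡ 152
348^32 ≡ 152^2 = 23104 ≡ 59
348^64 ≡ 59^2 = 3481 ≡ 129
348^128 ≡ 129^2 = 16641 ≡ 300
348^256 ≡ 300^2 = 90000 ≡ 334
409 = 256 + 128 + 16 + 8 + 1, so 348^409 ≡ 334·300·152·69·348 ≡ 13 (mod 419)
409^2 = 167281 ≡ 100
409^4 ≡ 100^2 = 10000 ≡ 363
409^8 ≡ 363^2 = 131769 ≡ 203
409^16 ≡ 203^2 = 41209 ≡ 147
409^32 ≡ 147^2 = 21609 ≡ 240
409^64 ≡ 240^2 = 57600 ≡ 197
409^128 ≡ 197^2 = 38809 ≡ 261
242 = 128 + 64 + 32 + 16 + 2, so 409^242 ≡ 261·197·240·147·100 ≡ 114 (mod 419)
y^r · r^s ≡ 13·114 = 1482 ≡ 225 (mod 419)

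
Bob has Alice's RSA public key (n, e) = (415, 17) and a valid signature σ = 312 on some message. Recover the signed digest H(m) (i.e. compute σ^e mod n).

247

σ^17 mod 415 = 247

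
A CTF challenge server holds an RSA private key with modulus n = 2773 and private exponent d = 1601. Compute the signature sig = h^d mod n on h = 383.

Squares mod 2773: h^1≡383, h^2≡2493, h^4≡756, h^8≡298, h^16≡68, h^32≡1851, h^64≡1546, h^128≡2563, h^256≡2505, h^512≡2499, h^1024≡205
1601 = 1024 + 512 + 64 + 1, so h^1601 ≡ 205·2499·1546·383 ≡ 2431 (mod 2773)

2431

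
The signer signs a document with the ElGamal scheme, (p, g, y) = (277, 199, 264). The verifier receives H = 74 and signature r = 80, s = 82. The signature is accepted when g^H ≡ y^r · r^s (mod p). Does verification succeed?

Left side g^H mod p:
199^74 mod 277 = 130
Right side y^r · r^s mod p:
264^80 mod 277 = 203
80^82 mod 277 = 133
203·133 = 26999 ≡ 130 (mod 277)
130 ≡ 130 (mod 277), so the signature is genuine.

passes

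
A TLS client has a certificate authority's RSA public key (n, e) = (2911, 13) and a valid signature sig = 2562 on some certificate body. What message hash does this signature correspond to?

Squares mod 2911: sig^1≡2562, sig^2≡2450, sig^4≡18, sig^8≡324
13 = 8 + 4 + 1, so sig^13 ≡ 324·18·2562 ≡ 2332 (mod 2911)

2332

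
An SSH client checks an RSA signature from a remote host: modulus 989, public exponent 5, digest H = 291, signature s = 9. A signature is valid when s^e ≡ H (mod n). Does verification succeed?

fails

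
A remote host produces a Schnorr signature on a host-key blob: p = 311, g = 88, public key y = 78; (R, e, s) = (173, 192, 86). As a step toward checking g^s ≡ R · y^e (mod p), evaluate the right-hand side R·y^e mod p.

Squares mod 311: 78^1≡78, 78^2≡175, 78^4≡147, 78^8≡150, 78^16≡108, 78^32≡157, 78^64≡80, 78^128≡180
192 = 128 + 64, so 78^192 ≡ 180·80 ≡ 94 (mod 311)
R · y^e ≡ 173·94 = 16262 ≡ 90 (mod 311)

90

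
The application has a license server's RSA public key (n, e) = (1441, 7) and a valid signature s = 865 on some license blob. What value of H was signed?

Squares mod 1441: s^1≡865, s^2≡346, s^4≡113
7 = 4 + 2 + 1, so s^7 ≡ 113·346·865 ≡ 941 (mod 1441)

941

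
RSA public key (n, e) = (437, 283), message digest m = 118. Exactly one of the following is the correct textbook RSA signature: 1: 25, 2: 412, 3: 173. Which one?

1

Candidate 1: Squares mod 437: 25^1≡25, 25^2≡188, 25^4≡384, 25^8≡187, 25^16≡9, 25^32≡81, 25^64≡6, 25^128≡36, 25^256≡422; 283 = 256 + 16 + 8 + 2 + 1, so 25^283 ≡ 422·9·187·188·25 ≡ 118 (mod 437)
  → matches m = 118
Candidate 2: Squares mod 437: 412^1≡412, 412^2≡188, 412^4≡384, 412^8≡187, 412^16≡9, 412^32≡81, 412^64≡6, 412^128≡36, 412^256≡422; 283 = 256 + 16 + 8 + 2 + 1, so 412^283 ≡ 422·9·187·188·412 ≡ 319 (mod 437)
Candidate 3: Squares mod 437: 173^1≡173, 173^2≡213, 173^4≡358, 173^8≡123, 173^16≡271, 173^32≡25, 173^64≡188, 173^128≡384, 173^256≡187; 283 = 256 + 16 + 8 + 2 + 1, so 173^283 ≡ 187·271·123·213·173 ≡ 307 (mod 437)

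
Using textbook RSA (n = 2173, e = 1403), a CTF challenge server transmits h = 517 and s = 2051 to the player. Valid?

no

s^1403 mod 2173 = 944
The recovered value 944 does not match the digest 517.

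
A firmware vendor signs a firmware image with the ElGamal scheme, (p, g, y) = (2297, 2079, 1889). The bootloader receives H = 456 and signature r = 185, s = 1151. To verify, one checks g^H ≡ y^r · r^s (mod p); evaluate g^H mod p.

2079^2 = 4322241 ≡ 1584
2079^4 ≡ 1584^2 = 2509056 ≡ 732
2079^8 ≡ 732^2 = 535824 ≡ 623
2079^16 ≡ 623^2 = 388129 ≡ 2233
2079^32 ≡ 2233^2 = 4986289 ≡ 1799
2079^64 ≡ 1799^2 = 3236401 ≡ 2225
2079^128 ≡ 2225^2 = 4950625 ≡ 590
2079^256 ≡ 590^2 = 348100 ≡ 1253
456 = 256 + 128 + 64 + 8, so 2079^456 ≡ 1253·590·2225·623 ≡ 508 (mod 2297)

508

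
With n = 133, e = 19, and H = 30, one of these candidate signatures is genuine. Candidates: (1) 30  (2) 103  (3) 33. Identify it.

1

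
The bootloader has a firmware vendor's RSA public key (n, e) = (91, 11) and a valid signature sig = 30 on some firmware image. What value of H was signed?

88

sig^2 ≡ 30^2 = 900 ≡ 81
sig^4 ≡ 81^2 = 6561 ≡ 9
sig^8 ≡ 9^2 = 81
11 = 8 + 2 + 1, so sig^11 ≡ 81·81·30 ≡ 88 (mod 91)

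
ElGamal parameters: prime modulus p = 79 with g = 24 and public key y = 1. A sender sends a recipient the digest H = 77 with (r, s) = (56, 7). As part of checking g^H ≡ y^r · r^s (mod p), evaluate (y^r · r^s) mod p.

56

Squares mod 79: 1^1≡1, 1^2≡1, 1^4≡1, 1^8≡1, 1^16≡1, 1^32≡1
56 = 32 + 16 + 8, so 1^56 ≡ 1·1·1 ≡ 1 (mod 79)
Squares mod 79: 56^1≡56, 56^2≡55, 56^4≡23
7 = 4 + 2 + 1, so 56^7 ≡ 23·55·56 ≡ 56 (mod 79)
y^r · r^s ≡ 1·56 = 56 ≡ 56 (mod 79)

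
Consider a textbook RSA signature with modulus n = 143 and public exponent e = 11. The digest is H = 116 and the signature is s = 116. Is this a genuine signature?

Squares mod 143: s^1≡116, s^2≡14, s^4≡53, s^8≡92
11 = 8 + 2 + 1, so s^11 ≡ 92·14·116 ≡ 116 (mod 143)
s^11 mod 143 = 116 matches H.

genuine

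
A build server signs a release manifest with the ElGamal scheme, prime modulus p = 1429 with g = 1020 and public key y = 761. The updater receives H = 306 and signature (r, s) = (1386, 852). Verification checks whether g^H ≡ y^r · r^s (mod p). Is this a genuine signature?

forged

Left side g^H mod p:
1020^2 = 1040400 ≡ 88
1020^4 ≡ 88^2 = 7744 ≡ 599
1020^8 ≡ 599^2 = 358801 ≡ 122
1020^16 ≡ 122^2 = 14884 ≡ 594
1020^32 ≡ 594^2 = 352836 ≡ 1302
1020^64 ≡ 1302^2 = 1695204 ≡ 410
1020^128 ≡ 410^2 = 168100 ≡ 907
1020^256 ≡ 907^2 = 822649 ≡ 974
306 = 256 + 32 + 16 + 2, so 1020^306 ≡ 974·1302·594·88 ≡ 202 (mod 1429)
Right side y^r · r^s mod p:
761^2 = 579121 ≡ 376
761^4 ≡ 376^2 = 141376 ≡ 1334
761^8 ≡ 1334^2 = 1779556 ≡ 451
761^16 ≡ 451^2 = 203401 ≡ 483
761^32 ≡ 483^2 = 233289 ≡ 362
761^64 ≡ 362^2 = 131044 ≡ 1005
761^128 ≡ 1005^2 = 1010025 ≡ 1151
761^256 ≡ 1151^2 = 1324801 ≡ 118
761^512 ≡ 118^2 = 13924 ≡ 1063
761^1024 ≡ 1063^2 = 1129969 ≡ 1059
1386 = 1024 + 256 + 64 + 32 + 8 + 2, so 761^1386 ≡ 1059·118·1005·362·451·376 ≡ 301 (mod 1429)
1386^2 = 1920996 ≡ 420
1386^4 ≡ 420^2 = 176400 ≡ 633
1386^8 ≡ 633^2 = 400689 ≡ 569
1386^16 ≡ 569^2 = 323761 ≡ 807
1386^32 ≡ 807^2 = 651249 ≡ 1054
1386^64 ≡ 1054^2 = 1110916 ≡ 583
1386^128 ≡ 583^2 = 339889 ≡ 1216
1386^256 ≡ 1216^2 = 1478656 ≡ 1070
1386^512 ≡ 1070^2 = 1144900 ≡ 271
852 = 512 + 256 + 64 + 16 + 4, so 1386^852 ≡ 271·1070·583·807·633 ≡ 1098 (mod 1429)
301·1098 = 330498 ≡ 399 (mod 1429)
202 ≠ 399, so verification fails.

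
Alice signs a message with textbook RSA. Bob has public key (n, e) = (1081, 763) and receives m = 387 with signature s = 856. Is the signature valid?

valid

s^2 ≡ 856^2 = 732736 ≡ 899
s^4 ≡ 899^2 = 808201 ≡ 694
s^8 ≡ 694^2 = 481636 ≡ 591
s^16 ≡ 591^2 = 349281 ≡ 118
s^32 ≡ 118^2 = 13924 ≡ 952
s^64 ≡ 952^2 = 906304 ≡ 426
s^128 ≡ 426^2 = 181476 ≡ 949
s^256 ≡ 949^2 = 900601 ≡ 128
s^512 ≡ 128^2 = 16384 ≡ 169
763 = 512 + 128 + 64 + 32 + 16 + 8 + 2 + 1, so s^763 ≡ 169·949·426·952·118·591·899·856 ≡ 387 (mod 1081)
387 = m, so the signature checks out.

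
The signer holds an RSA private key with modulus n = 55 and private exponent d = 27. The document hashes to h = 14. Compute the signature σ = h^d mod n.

9

Squares mod 55: h^1≡14, h^2≡31, h^4≡26, h^8≡16, h^16≡36
27 = 16 + 8 + 2 + 1, so h^27 ≡ 36·16·31·14 ≡ 9 (mod 55)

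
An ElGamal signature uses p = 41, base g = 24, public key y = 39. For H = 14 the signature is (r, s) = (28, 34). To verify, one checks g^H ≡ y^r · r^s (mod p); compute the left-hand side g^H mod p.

5

24^2 = 576 ≡ 2
24^4 ≡ 2^2 = 4
24^8 ≡ 4^2 = 16
14 = 8 + 4 + 2, so 24^14 ≡ 16·4·2 ≡ 5 (mod 41)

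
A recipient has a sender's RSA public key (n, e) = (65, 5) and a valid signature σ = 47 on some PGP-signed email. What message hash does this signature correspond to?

σ^2 ≡ 47^2 = 2209 ≡ 64
σ^4 ≡ 64^2 = 4096 ≡ 1
5 = 4 + 1, so σ^5 ≡ 1·47 ≡ 47 (mod 65)

47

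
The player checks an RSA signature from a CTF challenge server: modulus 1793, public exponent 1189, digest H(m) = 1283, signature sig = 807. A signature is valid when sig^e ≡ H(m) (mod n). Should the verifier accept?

sig^2 ≡ 807^2 = 651249 ≡ 390
sig^4 ≡ 390^2 = 152100 ≡ 1488
sig^8 ≡ 1488^2 = 2214144 ≡ 1582
sig^16 ≡ 1582^2 = 2502724 ≡ 1489
sig^32 ≡ 1489^2 = 2217121 ≡ 973
sig^64 ≡ 973^2 = 946729 ≡ 25
sig^128 ≡ 25^2 = 625
sig^256 ≡ 625^2 = 390625 ≡ 1544
sig^512 ≡ 1544^2 = 2383936 ≡ 1039
sig^1024 ≡ 1039^2 = 1079521 ≡ 135
1189 = 1024 + 128 + 32 + 4 + 1, so sig^1189 ≡ 135·625·973·1488·807 ≡ 1785 (mod 1793)
The recovered value 1785 does not match the digest 1283.

reject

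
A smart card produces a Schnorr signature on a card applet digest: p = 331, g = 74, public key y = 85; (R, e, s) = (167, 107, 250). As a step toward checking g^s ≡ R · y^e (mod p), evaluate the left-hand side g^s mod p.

74^250 mod 331 = 120

120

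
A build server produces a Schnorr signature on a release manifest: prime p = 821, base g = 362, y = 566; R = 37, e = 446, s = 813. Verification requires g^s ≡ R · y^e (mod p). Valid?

g^s mod p:
Squares mod 821: 362^1≡362, 362^2≡505, 362^4≡515, 362^8≡42, 362^16≡122, 362^32≡106, 362^64≡563, 362^128≡63, 362^256≡685, 362^512≡434
813 = 512 + 256 + 32 + 8 + 4 + 1, so 362^813 ≡ 434·685·106·42·515·362 ≡ 165 (mod 821)
R · y^e mod p:
Squares mod 821: 566^1≡566, 566^2≡166, 566^4≡463, 566^8≡88, 566^16≡355, 566^32≡412, 566^64≡618, 566^128≡159, 566^256≡651
446 = 256 + 128 + 32 + 16 + 8 + 4 + 2, so 566^446 ≡ 651·159·412·355·88·463·166 ≡ 284 (mod 821)
37·284 = 10508 ≡ 656 (mod 821)
165 ≠ 656; the check fails.

no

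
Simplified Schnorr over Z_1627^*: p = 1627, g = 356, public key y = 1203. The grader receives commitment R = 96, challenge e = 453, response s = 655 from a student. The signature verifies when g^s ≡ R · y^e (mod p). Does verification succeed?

g^s mod p:
356^2 = 126736 ≡ 1457
356^4 ≡ 1457^2 = 2122849 ≡ 1241
356^8 ≡ 1241^2 = 1540081 ≡ 939
356^16 ≡ 939^2 = 881721 ≡ 1514
356^32 ≡ 1514^2 = 2292196 ≡ 1380
356^64 ≡ 1380^2 = 1904400 ≡ 810
356^128 ≡ 810^2 = 656100 ≡ 419
356^256 ≡ 419^2 = 175561 ≡ 1472
356^512 ≡ 1472^2 = 2166784 ≡ 1247
655 = 512 + 128 + 8 + 4 + 2 + 1, so 356^655 ≡ 1247·419·939·1241·1457·356 ≡ 1473 (mod 1627)
R · y^e mod p:
1203^2 = 1447209 ≡ 806
1203^4 ≡ 806^2 = 649636 ≡ 463
1203^8 ≡ 463^2 = 214369 ≡ 1232
1203^16 ≡ 1232^2 = 1517824 ≡ 1460
1203^32 ≡ 1460^2 = 2131600 ≡ 230
1203^64 ≡ 230^2 = 52900 ≡ 836
1203^128 ≡ 836^2 = 698896 ≡ 913
1203^256 ≡ 913^2 = 833569 ≡ 545
453 = 256 + 128 + 64 + 4 + 1, so 1203^453 ≡ 545·913·836·463·1203 ≡ 778 (mod 1627)
96·778 = 74688 ≡ 1473 (mod 1627)
1473 ≡ 1473 (mod 1627); signature holds.

passes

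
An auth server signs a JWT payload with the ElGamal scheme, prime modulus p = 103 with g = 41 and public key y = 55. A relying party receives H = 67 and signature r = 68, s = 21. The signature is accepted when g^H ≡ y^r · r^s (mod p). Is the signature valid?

invalid

Left side g^H mod p:
41^2 = 1681 ≡ 33
41^4 ≡ 33^2 = 1089 ≡ 59
41^8 ≡ 59^2 = 3481 ≡ 82
41^16 ≡ 82^2 = 6724 ≡ 29
41^32 ≡ 29^2 = 841 ≡ 17
41^64 ≡ 17^2 = 289 ≡ 83
67 = 64 + 2 + 1, so 41^67 ≡ 83·33·41 ≡ 29 (mod 103)
Right side y^r · r^s mod p:
55^2 = 3025 ≡ 38
55^4 ≡ 38^2 = 1444 ≡ 2
55^8 ≡ 2^2 = 4
55^16 ≡ 4^2 = 16
55^32 ≡ 16^2 = 256 ≡ 50
55^64 ≡ 50^2 = 2500 ≡ 28
68 = 64 + 4, so 55^68 ≡ 28·2 ≡ 56 (mod 103)
68^2 = 4624 ≡ 92
68^4 ≡ 92^2 = 8464 ≡ 18
68^8 ≡ 18^2 = 324 ≡ 15
68^16 ≡ 15^2 = 225 ≡ 19
21 = 16 + 4 + 1, so 68^21 ≡ 19·18·68 ≡ 81 (mod 103)
56·81 = 4536 ≡ 4 (mod 103)
29 ≠ 4, so verification fails.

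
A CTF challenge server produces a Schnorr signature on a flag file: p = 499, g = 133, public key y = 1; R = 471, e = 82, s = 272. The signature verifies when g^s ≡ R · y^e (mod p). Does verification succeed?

g^s mod p:
133^2 = 17689 ≡ 224
133^4 ≡ 224^2 = 50176 ≡ 276
133^8 ≡ 276^2 = 76176 ≡ 328
133^16 ≡ 328^2 = 107584 ≡ 299
133^32 ≡ 299^2 = 89401 ≡ 80
133^64 ≡ 80^2 = 6400 ≡ 412
133^128 ≡ 412^2 = 169744 ≡ 84
133^256 ≡ 84^2 = 7056 ≡ 70
272 = 256 + 16, so 133^272 ≡ 70·299 ≡ 471 (mod 499)
R · y^e mod p:
1^2 = 1
1^4 ≡ 1^2 = 1
1^8 ≡ 1^2 = 1
1^16 ≡ 1^2 = 1
1^32 ≡ 1^2 = 1
1^64 ≡ 1^2 = 1
82 = 64 + 16 + 2, so 1^82 ≡ 1·1·1 ≡ 1 (mod 499)
471·1 = 471 ≡ 471 (mod 499)
471 ≡ 471 (mod 499); signature holds.

passes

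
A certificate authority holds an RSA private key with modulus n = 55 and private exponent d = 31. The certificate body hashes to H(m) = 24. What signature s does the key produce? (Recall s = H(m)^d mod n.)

24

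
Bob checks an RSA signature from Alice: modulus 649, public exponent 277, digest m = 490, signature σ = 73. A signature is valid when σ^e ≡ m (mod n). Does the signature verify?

Squares mod 649: σ^1≡73, σ^2≡137, σ^4≡597, σ^8≡108, σ^16≡631, σ^32≡324, σ^64≡487, σ^128≡284, σ^256≡180
277 = 256 + 16 + 4 + 1, so σ^277 ≡ 180·631·597·73 ≡ 490 (mod 649)
σ^277 mod 649 = 490 matches m.

verifies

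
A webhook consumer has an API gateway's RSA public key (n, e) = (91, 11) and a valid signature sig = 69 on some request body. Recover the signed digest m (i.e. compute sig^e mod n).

Squares mod 91: sig^1≡69, sig^2≡29, sig^4≡22, sig^8≡29
11 = 8 + 2 + 1, so sig^11 ≡ 29·29·69 ≡ 62 (mod 91)

62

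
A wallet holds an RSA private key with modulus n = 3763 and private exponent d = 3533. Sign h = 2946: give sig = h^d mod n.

h^3533 mod 3763 = 138

138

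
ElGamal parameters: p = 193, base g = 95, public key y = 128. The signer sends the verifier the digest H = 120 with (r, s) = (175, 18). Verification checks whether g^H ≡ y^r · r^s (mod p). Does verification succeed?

fails

Left side g^H mod p:
Squares mod 193: 95^1≡95, 95^2≡147, 95^4≡186, 95^8≡49, 95^16≡85, 95^32≡84, 95^64≡108
120 = 64 + 32 + 16 + 8, so 95^120 ≡ 108·84·85·49 ≡ 112 (mod 193)
Right side y^r · r^s mod p:
Squares mod 193: 128^1≡128, 128^2≡172, 128^4≡55, 128^8≡130, 128^16≡109, 128^32≡108, 128^64≡84, 128^128≡108
175 = 128 + 32 + 8 + 4 + 2 + 1, so 128^175 ≡ 108·108·130·55·172·128 ≡ 162 (mod 193)
Squares mod 193: 175^1≡175, 175^2≡131, 175^4≡177, 175^8≡63, 175^16≡109
18 = 16 + 2, so 175^18 ≡ 109·131 ≡ 190 (mod 193)
162·190 = 30780 ≡ 93 (mod 193)
112 ≠ 93, so verification fails.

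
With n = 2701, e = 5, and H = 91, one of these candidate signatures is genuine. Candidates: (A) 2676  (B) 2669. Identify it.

B

Candidate A: 2676^5 mod 2701 = 1191
Candidate B: 2669^5 mod 2701 = 91
  → matches H = 91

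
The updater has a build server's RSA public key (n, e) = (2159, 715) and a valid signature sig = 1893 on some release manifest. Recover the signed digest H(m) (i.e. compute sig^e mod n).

sig^2 ≡ 1893^2 = 3583449 ≡ 1668
sig^4 ≡ 1668^2 = 2782224 ≡ 1432
sig^8 ≡ 1432^2 = 2050624 ≡ 1733
sig^16 ≡ 1733^2 = 3003289 ≡ 120
sig^32 ≡ 120^2 = 14400 ≡ 1446
sig^64 ≡ 1446^2 = 2090916 ≡ 1004
sig^128 ≡ 1004^2 = 1008016 ≡ 1922
sig^256 ≡ 1922^2 = 3694084 ≡ 35
sig^512 ≡ 35^2 = 1225
715 = 512 + 128 + 64 + 8 + 2 + 1, so sig^715 ≡ 1225·1922·1004·1733·1668·1893 ≡ 1042 (mod 2159)

1042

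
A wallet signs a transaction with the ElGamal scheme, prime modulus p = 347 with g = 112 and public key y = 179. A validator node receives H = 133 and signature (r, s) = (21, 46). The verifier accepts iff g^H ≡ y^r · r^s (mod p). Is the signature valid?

Left side g^H mod p:
Squares mod 347: 112^1≡112, 112^2≡52, 112^4≡275, 112^8≡326, 112^16≡94, 112^32≡161, 112^64≡243, 112^128≡59
133 = 128 + 4 + 1, so 112^133 ≡ 59·275·112 ≡ 308 (mod 347)
Right side y^r · r^s mod p:
Squares mod 347: 179^1≡179, 179^2≡117, 179^4≡156, 179^8≡46, 179^16≡34
21 = 16 + 4 + 1, so 179^21 ≡ 34·156·179 ≡ 24 (mod 347)
Squares mod 347: 21^1≡21, 21^2≡94, 21^4≡161, 21^8≡243, 21^16≡59, 21^32≡11
46 = 32 + 8 + 4 + 2, so 21^46 ≡ 11·243·161·94 ≡ 269 (mod 347)
24·269 = 6456 ≡ 210 (mod 347)
308 ≠ 210, so verification fails.

invalid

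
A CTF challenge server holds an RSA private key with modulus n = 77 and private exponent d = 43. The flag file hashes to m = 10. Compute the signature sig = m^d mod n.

10

m^2 ≡ 10^2 = 100 ≡ 23
m^4 ≡ 23^2 = 529 ≡ 67
m^8 ≡ 67^2 = 4489 ≡ 23
m^16 ≡ 23^2 = 529 ≡ 67
m^32 ≡ 67^2 = 4489 ≡ 23
43 = 32 + 8 + 2 + 1, so m^43 ≡ 23·23·23·10 ≡ 10 (mod 77)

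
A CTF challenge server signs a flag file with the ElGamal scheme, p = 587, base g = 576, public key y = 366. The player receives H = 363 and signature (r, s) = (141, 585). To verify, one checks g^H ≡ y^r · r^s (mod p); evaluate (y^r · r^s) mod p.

502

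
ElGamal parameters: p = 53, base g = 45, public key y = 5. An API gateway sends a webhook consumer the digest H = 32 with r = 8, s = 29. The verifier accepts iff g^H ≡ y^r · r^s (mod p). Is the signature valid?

invalid

Left side g^H mod p:
Squares mod 53: 45^1≡45, 45^2≡11, 45^4≡15, 45^8≡13, 45^16≡10, 45^32≡47
45^32 ≡ 47 (mod 53)
Right side y^r · r^s mod p:
Squares mod 53: 5^1≡5, 5^2≡25, 5^4≡42, 5^8≡15
5^8 ≡ 15 (mod 53)
Squares mod 53: 8^1≡8, 8^2≡11, 8^4≡15, 8^8≡13, 8^16≡10
29 = 16 + 8 + 4 + 1, so 8^29 ≡ 10·13·15·8 ≡ 18 (mod 53)
15·18 = 270 ≡ 5 (mod 53)
47 ≠ 5, so verification fails.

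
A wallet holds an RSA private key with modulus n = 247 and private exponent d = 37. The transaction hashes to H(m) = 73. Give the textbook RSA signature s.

(H(m))^2 ≡ 73^2 = 5329 ≡ 142
(H(m))^4 ≡ 142^2 = 20164 ≡ 157
(H(m))^8 ≡ 157^2 = 24649 ≡ 196
(H(m))^16 ≡ 196^2 = 38416 ≡ 131
(H(m))^32 ≡ 131^2 = 17161 ≡ 118
37 = 32 + 4 + 1, so (H(m))^37 ≡ 118·157·73 ≡ 73 (mod 247)

73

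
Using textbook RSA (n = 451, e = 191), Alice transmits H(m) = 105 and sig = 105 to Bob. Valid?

yes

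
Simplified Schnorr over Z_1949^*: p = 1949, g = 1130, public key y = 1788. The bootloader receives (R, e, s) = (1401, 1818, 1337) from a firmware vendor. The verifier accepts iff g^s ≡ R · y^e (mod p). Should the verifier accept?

reject

g^s mod p:
1130^2 = 1276900 ≡ 305
1130^4 ≡ 305^2 = 93025 ≡ 1422
1130^8 ≡ 1422^2 = 2022084 ≡ 971
1130^16 ≡ 971^2 = 942841 ≡ 1474
1130^32 ≡ 1474^2 = 2172676 ≡ 1490
1130^64 ≡ 1490^2 = 2220100 ≡ 189
1130^128 ≡ 189^2 = 35721 ≡ 639
1130^256 ≡ 639^2 = 408321 ≡ 980
1130^512 ≡ 980^2 = 960400 ≡ 1492
1130^1024 ≡ 1492^2 = 2226064 ≡ 306
1337 = 1024 + 256 + 32 + 16 + 8 + 1, so 1130^1337 ≡ 306·980·1490·1474·971·1130 ≡ 48 (mod 1949)
R · y^e mod p:
1788^2 = 3196944 ≡ 584
1788^4 ≡ 584^2 = 341056 ≡ 1930
1788^8 ≡ 1930^2 = 3724900 ≡ 361
1788^16 ≡ 361^2 = 130321 ≡ 1687
1788^32 ≡ 1687^2 = 2845969 ≡ 429
1788^64 ≡ 429^2 = 184041 ≡ 835
1788^128 ≡ 835^2 = 697225 ≡ 1432
1788^256 ≡ 1432^2 = 2050624 ≡ 276
1788^512 ≡ 276^2 = 76176 ≡ 165
1788^1024 ≡ 165^2 = 27225 ≡ 1888
1818 = 1024 + 512 + 256 + 16 + 8 + 2, so 1788^1818 ≡ 1888·165·276·1687·361·584 ≡ 957 (mod 1949)
1401·957 = 1340757 ≡ 1794 (mod 1949)
48 ≠ 1794; the check fails.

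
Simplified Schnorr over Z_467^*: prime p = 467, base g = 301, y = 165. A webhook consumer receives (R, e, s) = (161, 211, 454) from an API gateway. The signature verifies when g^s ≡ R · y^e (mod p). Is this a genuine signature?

genuine

g^s mod p:
301^2 = 90601 ≡ 3
301^4 ≡ 3^2 = 9
301^8 ≡ 9^2 = 81
301^16 ≡ 81^2 = 6561 ≡ 23
301^32 ≡ 23^2 = 529 ≡ 62
301^64 ≡ 62^2 = 3844 ≡ 108
301^128 ≡ 108^2 = 11664 ≡ 456
301^256 ≡ 456^2 = 207936 ≡ 121
454 = 256 + 128 + 64 + 4 + 2, so 301^454 ≡ 121·456·108·9·3 ≡ 41 (mod 467)
R · y^e mod p:
165^2 = 27225 ≡ 139
165^4 ≡ 139^2 = 19321 ≡ 174
165^8 ≡ 174^2 = 30276 ≡ 388
165^16 ≡ 388^2 = 150544 ≡ 170
165^32 ≡ 170^2 = 28900 ≡ 413
165^64 ≡ 413^2 = 170569 ≡ 114
165^128 ≡ 114^2 = 12996 ≡ 387
211 = 128 + 64 + 16 + 2 + 1, so 165^211 ≡ 387·114·170·139·165 ≡ 212 (mod 467)
161·212 = 34132 ≡ 41 (mod 467)
41 ≡ 41 (mod 467); signature holds.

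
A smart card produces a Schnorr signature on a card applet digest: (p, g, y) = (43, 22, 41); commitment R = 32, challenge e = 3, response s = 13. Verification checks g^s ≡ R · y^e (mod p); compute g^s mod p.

Squares mod 43: 22^1≡22, 22^2≡11, 22^4≡35, 22^8≡21
13 = 8 + 4 + 1, so 22^13 ≡ 21·35·22 ≡ 2 (mod 43)

2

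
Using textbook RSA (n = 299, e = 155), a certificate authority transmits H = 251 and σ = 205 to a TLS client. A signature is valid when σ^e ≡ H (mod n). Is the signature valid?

σ^2 ≡ 205^2 = 42025 ≡ 165
σ^4 ≡ 165^2 = 27225 ≡ 16
σ^8 ≡ 16^2 = 256
σ^16 ≡ 256^2 = 65536 ≡ 55
σ^32 ≡ 55^2 = 3025 ≡ 35
σ^64 ≡ 35^2 = 1225 ≡ 29
σ^128 ≡ 29^2 = 841 ≡ 243
155 = 128 + 16 + 8 + 2 + 1, so σ^155 ≡ 243·55·256·165·205 ≡ 251 (mod 299)
σ^155 mod 299 = 251 matches H.

valid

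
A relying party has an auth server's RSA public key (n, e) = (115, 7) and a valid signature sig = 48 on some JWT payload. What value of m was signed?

82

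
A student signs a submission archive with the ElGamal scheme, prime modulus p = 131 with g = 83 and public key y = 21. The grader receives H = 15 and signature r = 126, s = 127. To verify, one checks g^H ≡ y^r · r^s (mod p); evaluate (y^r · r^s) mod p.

19

21^126 mod 131 = 114
126^127 mod 131 = 22
y^r · r^s ≡ 114·22 = 2508 ≡ 19 (mod 131)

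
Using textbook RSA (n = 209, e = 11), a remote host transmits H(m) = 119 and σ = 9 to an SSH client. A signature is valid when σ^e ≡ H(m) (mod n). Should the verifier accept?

σ^2 ≡ 9^2 = 81
σ^4 ≡ 81^2 = 6561 ≡ 82
σ^8 ≡ 82^2 = 6724 ≡ 36
11 = 8 + 2 + 1, so σ^11 ≡ 36·81·9 ≡ 119 (mod 209)
σ^11 mod 209 = 119 matches H(m).

accept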